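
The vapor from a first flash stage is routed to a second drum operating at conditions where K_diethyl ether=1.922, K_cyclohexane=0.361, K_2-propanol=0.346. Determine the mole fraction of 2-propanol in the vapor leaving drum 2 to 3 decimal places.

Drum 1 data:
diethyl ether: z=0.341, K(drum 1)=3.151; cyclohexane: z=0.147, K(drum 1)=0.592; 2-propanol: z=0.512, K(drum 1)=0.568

y_2-propanol (drum 2) = 0.157

Drum 1:
Iterate (Newton) starting at ψ₁ = 0.5:
  ψ₁ = 0.500: g = -0.0041, g' = -0.560 → ψ₁ = 0.493
Converged at ψ₁ = 0.493.
Drum-1 compositions:
  diethyl ether: x = 0.166, y = 0.522
  cyclohexane: x = 0.184, y = 0.109
  2-propanol: x = 0.650, y = 0.369
Drum-2 feed = drum-1 vapor: z₂ = (0.5216, 0.1089, 0.3695).
Drum 2:
Newton iteration, ψ₂⁰ = 0.43:
  ψ₂ = 0.430: g = -0.0878, g' = -0.618 → ψ₂ = 0.288
  ψ₂ = 0.288: g = -0.0030, g' = -0.584 → ψ₂ = 0.283
Converged at ψ₂ = 0.283.
  diethyl ether: x = 0.414, y = 0.795
  cyclohexane: x = 0.133, y = 0.048
  2-propanol: x = 0.453, y = 0.157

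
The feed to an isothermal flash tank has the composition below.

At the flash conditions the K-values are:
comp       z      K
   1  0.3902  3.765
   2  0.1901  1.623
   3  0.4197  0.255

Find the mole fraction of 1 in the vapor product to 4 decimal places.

Material balance + equilibrium reduce to Σ zᵢ(Kᵢ−1)/(1+β(Kᵢ−1)) = 0.
Check two-phase: ΣzᵢKᵢ = 1.8847 > 1 and Σzᵢ/Kᵢ = 1.8666 > 1, so g(0) = 0.8847 > 0 and g(1) = -0.8666 < 0.
Newton iteration, β⁰ = 0.5:
  β = 0.5000: g = 0.04486, g' = -1.1600 → β = 0.5387
  β = 0.5387: g = -0.00020, g' = -1.1726 → β = 0.5385
Converged at β = 0.5385.
Compositions from xᵢ = zᵢ/(1+β(Kᵢ−1)), yᵢ = Kᵢxᵢ:
  1: x = 0.1568, y = 0.5902
  2: x = 0.1423, y = 0.2310
  3: x = 0.7009, y = 0.1787

y_1 = 0.5902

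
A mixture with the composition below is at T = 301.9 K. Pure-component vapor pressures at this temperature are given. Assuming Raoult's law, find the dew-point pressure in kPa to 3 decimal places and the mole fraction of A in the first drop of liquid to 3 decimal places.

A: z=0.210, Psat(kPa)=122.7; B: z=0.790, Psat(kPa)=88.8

Pdew = 94.269 kPa, x_A = 0.161

At the dew point ψ → 1, so Σzᵢ/Kᵢ = 1 with Kᵢ = Pᵢˢᵃᵗ/P ⇒ 1/P = Σzᵢ/Pᵢˢᵃᵗ.
1/P = 0.210/122.7 + 0.790/88.8 = 0.010608 ⇒ P = 94.269 kPa
xᵢ = zᵢP/Pᵢˢᵃᵗ ⇒ x_A = 0.210·94.269/122.7 = 0.161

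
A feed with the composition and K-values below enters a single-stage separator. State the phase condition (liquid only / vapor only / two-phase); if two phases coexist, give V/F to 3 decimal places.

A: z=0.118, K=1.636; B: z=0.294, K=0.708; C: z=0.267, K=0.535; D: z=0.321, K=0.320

ΣzᵢKᵢ = 0.647; Σzᵢ/Kᵢ = 1.990.
Since ΣzᵢKᵢ < 1 the mixture is below its bubble point — single liquid phase.

liquid only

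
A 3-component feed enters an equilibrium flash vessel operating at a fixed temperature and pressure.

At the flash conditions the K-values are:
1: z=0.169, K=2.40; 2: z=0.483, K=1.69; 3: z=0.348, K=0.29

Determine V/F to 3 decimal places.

V/F = 0.506

Material balance + equilibrium reduce to Σ zᵢ(Kᵢ−1)/(1+V/F(Kᵢ−1)) = 0.
Feasibility: ΣzᵢKᵢ = 1.323, Σzᵢ/Kᵢ = 1.556 — both > 1, two phases present.
Iterate (Newton) starting at V/F = 0.5:
  V/F = 0.500: g = 0.0039, g' = -0.663 → V/F = 0.506
Converged at V/F = 0.506.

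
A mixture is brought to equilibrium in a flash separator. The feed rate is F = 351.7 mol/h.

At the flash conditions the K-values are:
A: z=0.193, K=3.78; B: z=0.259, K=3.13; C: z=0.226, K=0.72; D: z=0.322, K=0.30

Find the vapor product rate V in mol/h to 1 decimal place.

V = 202.9 mol/h

Material balance + equilibrium reduce to Σ zᵢ(Kᵢ−1)/(1+ψ(Kᵢ−1)) = 0.
Feasibility: ΣzᵢKᵢ = 1.800, Σzᵢ/Kᵢ = 1.521 — both > 1, two phases present.
Newton iteration, ψ⁰ = 0.5:
  ψ = 0.500: g = 0.0713, g' = -0.934 → ψ = 0.576
  ψ = 0.576: g = 0.0006, g' = -0.926 → ψ = 0.577
Converged at ψ = 0.577.
Then V = ψ·F = 0.5769·351.7 = 202.9 mol/h and L = F − V = 148.8 mol/h.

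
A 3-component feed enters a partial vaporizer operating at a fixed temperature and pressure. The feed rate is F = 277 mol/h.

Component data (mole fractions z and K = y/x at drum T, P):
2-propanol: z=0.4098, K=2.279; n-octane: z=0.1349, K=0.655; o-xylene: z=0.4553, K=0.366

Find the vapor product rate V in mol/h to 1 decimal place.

Let β = V/F and solve Σ zᵢ(Kᵢ−1)/(1+β(Kᵢ−1)) = 0.
Feasibility: ΣzᵢKᵢ = 1.1889, Σzᵢ/Kᵢ = 1.6298 — both > 1, two phases present.
Iterate (Newton) starting at β = 0.5:
  β = 0.5000: g = -0.15919, g' = -0.6652 → β = 0.2607
  β = 0.2607: g = -0.00387, g' = -0.6591 → β = 0.2548
Converged at β = 0.2548.
Then V = β·F = 0.2548·277 = 70.6 mol/h and L = F − V = 206.4 mol/h.

V = 70.6 mol/h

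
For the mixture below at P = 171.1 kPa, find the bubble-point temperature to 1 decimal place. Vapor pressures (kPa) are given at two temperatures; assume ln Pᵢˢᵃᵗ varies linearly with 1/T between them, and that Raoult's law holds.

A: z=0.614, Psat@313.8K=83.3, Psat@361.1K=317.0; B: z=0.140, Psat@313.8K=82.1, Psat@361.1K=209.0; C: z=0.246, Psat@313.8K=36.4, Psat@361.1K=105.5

Bubble-point temperature: ΣzᵢPᵢˢᵃᵗ(T) = P. Interpolate ln Pᵢˢᵃᵗ = aᵢ + bᵢ/T.
  T = 313.8 K: ΣzᵢPᵢˢᵃᵗ = 71.59 kPa
  T = 361.1 K: ΣzᵢPᵢˢᵃᵗ = 249.85 kPa
  T = 337.5 K: ΣzᵢPᵢˢᵃᵗ = 139.51 kPa
  T = 349.3 K: ΣzᵢPᵢˢᵃᵗ = 188.44 kPa
  T = 343.4 K: ΣzᵢPᵢˢᵃᵗ = 162.53 kPa
  T = 346.4 K: ΣzᵢPᵢˢᵃᵗ = 175.33 kPa
  T = 344.9 K: ΣzᵢPᵢˢᵃᵗ = 168.84 kPa
Interpolating between 344.9 K and 346.4 K gives T ≈ 345.4 K.

T = 345.4 K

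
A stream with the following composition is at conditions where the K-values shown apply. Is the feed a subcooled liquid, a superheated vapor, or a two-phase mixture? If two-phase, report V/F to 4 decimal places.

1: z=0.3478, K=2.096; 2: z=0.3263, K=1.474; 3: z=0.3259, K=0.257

two-phase, V/F = 0.4791

ΣzᵢKᵢ = 1.2937; Σzᵢ/Kᵢ = 1.6554.
Both exceed 1, so a two-phase solution exists.
Rachford–Rice: g(ψ) = Σ zᵢ(Kᵢ−1)/(1+ψ(Kᵢ−1)) = 0.
Newton iteration, ψ⁰ = 0.5:
  ψ = 0.5000: g = -0.01399, g' = -0.6777 → ψ = 0.4794
  ψ = 0.4794: g = -0.00016, g' = -0.6622 → ψ = 0.4791
Converged at ψ = 0.4791.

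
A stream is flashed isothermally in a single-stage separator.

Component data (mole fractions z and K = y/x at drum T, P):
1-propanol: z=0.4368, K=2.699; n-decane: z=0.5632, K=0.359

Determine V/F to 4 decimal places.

V/F = 0.3499

Rachford–Rice: g(V/F) = Σ zᵢ(Kᵢ−1)/(1+V/F(Kᵢ−1)) = 0.
g(0) = ΣzᵢKᵢ − 1 = 0.3811 and g(1) = 1 − Σzᵢ/Kᵢ = -0.7306, so a root lies in (0, 1).
Binary case is linear: z₁(K₁−1)(1+V/F(K₂−1)) + z₂(K₂−1)(1+V/F(K₁−1)) = 0
⇒ V/F = [z₁(K₁−1)+z₂(K₂−1)] / [−(K₁−1)(K₂−1)] = 0.38111/1.08906 = 0.3499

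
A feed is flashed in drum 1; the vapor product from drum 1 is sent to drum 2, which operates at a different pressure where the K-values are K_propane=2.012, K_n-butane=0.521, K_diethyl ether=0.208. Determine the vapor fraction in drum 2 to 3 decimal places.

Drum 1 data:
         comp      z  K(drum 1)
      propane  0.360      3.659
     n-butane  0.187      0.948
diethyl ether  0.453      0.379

V/F (drum 2) = 0.424

Drum 1:
Let ψ₁ = V/F and solve Σ zᵢ(Kᵢ−1)/(1+ψ₁(Kᵢ−1)) = 0.
g(0) = ΣzᵢKᵢ − 1 = 0.666 and g(1) = 1 − Σzᵢ/Kᵢ = -0.491, so a root lies in (0, 1).
Iterate (Newton) starting at ψ₁ = 0.5:
  ψ₁ = 0.500: g = -0.0071, g' = -0.837 → ψ₁ = 0.492
Converged at ψ₁ = 0.492.
Drum-1 compositions:
  propane: x = 0.156, y = 0.571
  n-butane: x = 0.192, y = 0.182
  diethyl ether: x = 0.652, y = 0.247
Drum-2 feed = drum-1 vapor: z₂ = (0.5709, 0.1819, 0.2471).
Drum 2:
Material balance + equilibrium reduce to Σ zᵢ(Kᵢ−1)/(1+ψ₂(Kᵢ−1)) = 0.
Feasibility: ΣzᵢKᵢ = 1.295, Σzᵢ/Kᵢ = 1.821 — both > 1, two phases present.
Newton iteration, ψ₂⁰ = 0.6:
  ψ₂ = 0.600: g = -0.1357, g' = -0.871 → ψ₂ = 0.444
  ψ₂ = 0.444: g = -0.0141, g' = -0.715 → ψ₂ = 0.425
  ψ₂ = 0.425: g = -0.0001, g' = -0.704 → ψ₂ = 0.424
Converged at ψ₂ = 0.424.
  propane: x = 0.399, y = 0.804
  n-butane: x = 0.228, y = 0.119
  diethyl ether: x = 0.372, y = 0.077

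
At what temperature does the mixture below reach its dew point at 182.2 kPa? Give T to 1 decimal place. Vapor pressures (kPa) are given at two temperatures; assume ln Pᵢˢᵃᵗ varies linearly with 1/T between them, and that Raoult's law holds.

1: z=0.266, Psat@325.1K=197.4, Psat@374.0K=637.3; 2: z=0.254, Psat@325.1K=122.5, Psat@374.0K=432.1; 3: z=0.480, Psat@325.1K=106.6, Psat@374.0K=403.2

T = 337.7 K

Dew-point temperature: Σzᵢ·P/Pᵢˢᵃᵗ(T) = 1. Interpolate ln Pᵢˢᵃᵗ = aᵢ + bᵢ/T.
  T = 325.1 K: ΣzᵢP/Pᵢˢᵃᵗ = 1.4437
  T = 374.0 K: ΣzᵢP/Pᵢˢᵃᵗ = 0.4001
  T = 349.6 K: ΣzᵢP/Pᵢˢᵃᵗ = 0.7253
  T = 337.4 K: ΣzᵢP/Pᵢˢᵃᵗ = 1.0091
  T = 343.5 K: ΣzᵢP/Pᵢˢᵃᵗ = 0.8530
  T = 340.4 K: ΣzᵢP/Pᵢˢᵃᵗ = 0.9283
  T = 338.9 K: ΣzᵢP/Pᵢˢᵃᵗ = 0.9677
Interpolating between 337.4 K and 338.9 K gives T ≈ 337.7 K.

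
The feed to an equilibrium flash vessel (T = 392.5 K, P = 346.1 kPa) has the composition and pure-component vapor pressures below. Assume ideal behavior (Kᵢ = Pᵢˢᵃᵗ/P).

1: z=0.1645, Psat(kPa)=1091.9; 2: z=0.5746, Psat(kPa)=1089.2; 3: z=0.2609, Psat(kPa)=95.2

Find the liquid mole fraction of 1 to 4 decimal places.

x_1 = 0.0560

Raoult's law: Kᵢ = Pᵢˢᵃᵗ/P = Pᵢˢᵃᵗ/346.1.
  K_1 = 1091.9/346.1 = 3.154869, K_2 = 1089.2/346.1 = 3.147067, K_3 = 95.2/346.1 = 0.275065
Material balance + equilibrium reduce to Σ zᵢ(Kᵢ−1)/(1+ψ(Kᵢ−1)) = 0.
Feasibility: ΣzᵢKᵢ = 2.3990, Σzᵢ/Kᵢ = 1.1832 — both > 1, two phases present.
Iterate (Newton) starting at ψ = 0.5:
  ψ = 0.5000: g = 0.46894, g' = -1.1304 → ψ = 0.9148
  ψ = 0.9148: g = -0.02607, g' = -1.5967 → ψ = 0.8985
  ψ = 0.8985: g = -0.00059, g' = -1.5254 → ψ = 0.8981
Converged at ψ = 0.8981.
Compositions from xᵢ = zᵢ/(1+ψ(Kᵢ−1)), yᵢ = Kᵢxᵢ:
  1: x = 0.0560, y = 0.1768
  2: x = 0.1962, y = 0.6175
  3: x = 0.7477, y = 0.2057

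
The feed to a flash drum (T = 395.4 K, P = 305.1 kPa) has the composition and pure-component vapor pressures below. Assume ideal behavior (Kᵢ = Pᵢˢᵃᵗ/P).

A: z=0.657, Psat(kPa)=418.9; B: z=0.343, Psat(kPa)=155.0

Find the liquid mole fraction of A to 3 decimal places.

x_A = 0.569

Raoult's law: Kᵢ = Pᵢˢᵃᵗ/P = Pᵢˢᵃᵗ/305.1.
  K_A = 418.9/305.1 = 1.37299, K_B = 155.0/305.1 = 0.50803
Rachford–Rice: g(V/F) = Σ zᵢ(Kᵢ−1)/(1+V/F(Kᵢ−1)) = 0.
Feasibility: ΣzᵢKᵢ = 1.076, Σzᵢ/Kᵢ = 1.154 — both > 1, two phases present.
Binary case is linear: z₁(K₁−1)(1+V/F(K₂−1)) + z₂(K₂−1)(1+V/F(K₁−1)) = 0
⇒ V/F = [z₁(K₁−1)+z₂(K₂−1)] / [−(K₁−1)(K₂−1)] = 0.0763/0.1835 = 0.416
Compositions from xᵢ = zᵢ/(1+V/F(Kᵢ−1)), yᵢ = Kᵢxᵢ:
  A: x = 0.569, y = 0.781
  B: x = 0.431, y = 0.219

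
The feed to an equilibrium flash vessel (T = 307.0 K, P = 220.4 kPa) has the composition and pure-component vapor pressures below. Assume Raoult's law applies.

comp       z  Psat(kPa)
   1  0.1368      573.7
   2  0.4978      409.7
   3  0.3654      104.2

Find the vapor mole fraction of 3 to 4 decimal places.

Raoult's law: Kᵢ = Pᵢˢᵃᵗ/P = Pᵢˢᵃᵗ/220.4.
  K_1 = 573.7/220.4 = 2.602995, K_2 = 409.7/220.4 = 1.858893, K_3 = 104.2/220.4 = 0.472777
Rachford–Rice: g(ψ) = Σ zᵢ(Kᵢ−1)/(1+ψ(Kᵢ−1)) = 0.
g(0) = ΣzᵢKᵢ − 1 = 0.4542 and g(1) = 1 − Σzᵢ/Kᵢ = -0.0932, so a root lies in (0, 1).
Newton iteration, ψ⁰ = 0.63:
  ψ = 0.6300: g = 0.09808, g' = -0.4694 → ψ = 0.8390
  ψ = 0.8390: g = -0.00343, g' = -0.5146 → ψ = 0.8323
Converged at ψ = 0.8323.
Compositions from xᵢ = zᵢ/(1+ψ(Kᵢ−1)), yᵢ = Kᵢxᵢ:
  1: x = 0.0586, y = 0.1526
  2: x = 0.2903, y = 0.5396
  3: x = 0.6511, y = 0.3078

y_3 = 0.3078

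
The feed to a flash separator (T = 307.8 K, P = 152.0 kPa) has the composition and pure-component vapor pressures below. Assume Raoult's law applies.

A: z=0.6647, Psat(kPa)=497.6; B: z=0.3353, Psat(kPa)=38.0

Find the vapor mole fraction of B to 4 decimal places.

y_B = 0.1880

Raoult's law: Kᵢ = Pᵢˢᵃᵗ/P = Pᵢˢᵃᵗ/152.0.
  K_A = 497.6/152.0 = 3.273684, K_B = 38.0/152.0 = 0.250000
Material balance + equilibrium reduce to Σ zᵢ(Kᵢ−1)/(1+β(Kᵢ−1)) = 0.
g(0) = ΣzᵢKᵢ − 1 = 1.2598 and g(1) = 1 − Σzᵢ/Kᵢ = -0.5442, so a root lies in (0, 1).
Binary case is linear: z₁(K₁−1)(1+β(K₂−1)) + z₂(K₂−1)(1+β(K₁−1)) = 0
⇒ β = [z₁(K₁−1)+z₂(K₂−1)] / [−(K₁−1)(K₂−1)] = 1.25984/1.70526 = 0.7388
Compositions from xᵢ = zᵢ/(1+β(Kᵢ−1)), yᵢ = Kᵢxᵢ:
  A: x = 0.2480, y = 0.8120
  B: x = 0.7520, y = 0.1880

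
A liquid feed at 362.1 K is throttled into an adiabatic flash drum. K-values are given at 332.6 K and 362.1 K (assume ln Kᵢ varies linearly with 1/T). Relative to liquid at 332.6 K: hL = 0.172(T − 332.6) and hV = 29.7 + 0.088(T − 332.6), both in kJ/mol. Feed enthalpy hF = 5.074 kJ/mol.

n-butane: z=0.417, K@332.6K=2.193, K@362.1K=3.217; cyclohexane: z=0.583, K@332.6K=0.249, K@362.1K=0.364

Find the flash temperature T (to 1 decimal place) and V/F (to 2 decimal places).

T = 338.0 K, V/F = 0.14

Adiabatic flash: solve Rachford–Rice at each trial T, then check hF = ψ·hV(T) + (1−ψ)·hL(T).
  T = 332.6 K: K = (2.193, 0.249), RR gives ψ = 0.067, H_out = 1.977 kJ/mol
  T = 362.1 K: K = (3.217, 0.364), RR gives ψ = 0.393, H_out = 15.764 kJ/mol
  T = 347.4 K: K = (2.680, 0.304), RR gives ψ = 0.252, H_out = 9.710 kJ/mol
  T = 340.0 K: K = (2.429, 0.276), RR gives ψ = 0.168, H_out = 6.151 kJ/mol
  T = 336.3 K: K = (2.309, 0.262), RR gives ψ = 0.120, H_out = 4.160 kJ/mol
  T = 338.1 K: K = (2.367, 0.269), RR gives ψ = 0.144, H_out = 5.150 kJ/mol
Linear interpolation between T = 336.3 (H_out = 4.160) and T = 338.1 (H_out = 5.150) on hF = 5.074 gives T ≈ 338.0 K, at which ψ = 0.14.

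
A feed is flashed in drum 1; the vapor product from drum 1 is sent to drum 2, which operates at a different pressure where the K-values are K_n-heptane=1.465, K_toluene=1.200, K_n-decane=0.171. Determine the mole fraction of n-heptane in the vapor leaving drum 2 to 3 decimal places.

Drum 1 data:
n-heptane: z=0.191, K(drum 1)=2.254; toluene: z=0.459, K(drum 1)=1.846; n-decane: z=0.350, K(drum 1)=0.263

Drum 1:
Let ψ₁ = V/F and solve Σ zᵢ(Kᵢ−1)/(1+ψ₁(Kᵢ−1)) = 0.
Feasibility: ΣzᵢKᵢ = 1.370, Σzᵢ/Kᵢ = 1.664 — both > 1, two phases present.
Newton iteration, ψ₁⁰ = 0.5:
  ψ₁ = 0.500: g = 0.0116, g' = -0.752 → ψ₁ = 0.515
Converged at ψ₁ = 0.515.
Drum-1 compositions:
  n-heptane: x = 0.116, y = 0.262
  toluene: x = 0.320, y = 0.590
  n-decane: x = 0.564, y = 0.148
Drum-2 feed = drum-1 vapor: z₂ = (0.2615, 0.5901, 0.1484).
Drum 2:
Let ψ₂ = V/F and solve Σ zᵢ(Kᵢ−1)/(1+ψ₂(Kᵢ−1)) = 0.
Check two-phase: ΣzᵢKᵢ = 1.117 > 1 and Σzᵢ/Kᵢ = 1.538 > 1, so g(0) = 0.117 > 0 and g(1) = -0.538 < 0.
Newton–Raphson from ψ₂ = 0.5:
  ψ₂ = 0.500: g = -0.0042, g' = -0.354 → ψ₂ = 0.488
Converged at ψ₂ = 0.488.
  n-heptane: x = 0.213, y = 0.312
  toluene: x = 0.538, y = 0.645
  n-decane: x = 0.249, y = 0.043

y_n-heptane (drum 2) = 0.312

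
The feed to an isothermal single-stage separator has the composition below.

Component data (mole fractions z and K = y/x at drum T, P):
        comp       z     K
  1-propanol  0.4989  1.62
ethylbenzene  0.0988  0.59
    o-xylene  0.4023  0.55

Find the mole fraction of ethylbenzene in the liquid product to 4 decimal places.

Material balance + equilibrium reduce to Σ zᵢ(Kᵢ−1)/(1+V/F(Kᵢ−1)) = 0.
Feasibility: ΣzᵢKᵢ = 1.0878, Σzᵢ/Kᵢ = 1.2069 — both > 1, two phases present.
Newton iteration, V/F⁰ = 0.5:
  V/F = 0.5000: g = -0.04843, g' = -0.2737 → V/F = 0.3230
  V/F = 0.3230: g = -0.00082, g' = -0.2667 → V/F = 0.3200
Converged at V/F = 0.3200.
Compositions from xᵢ = zᵢ/(1+V/F(Kᵢ−1)), yᵢ = Kᵢxᵢ:
  1-propanol: x = 0.4163, y = 0.6744
  ethylbenzene: x = 0.1137, y = 0.0671
  o-xylene: x = 0.4700, y = 0.2585

x_ethylbenzene = 0.1137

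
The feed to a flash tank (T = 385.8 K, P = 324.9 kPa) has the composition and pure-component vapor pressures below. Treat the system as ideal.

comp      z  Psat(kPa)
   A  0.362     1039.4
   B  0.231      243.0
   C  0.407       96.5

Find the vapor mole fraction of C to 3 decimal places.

y_C = 0.161

Raoult's law: Kᵢ = Pᵢˢᵃᵗ/P = Pᵢˢᵃᵗ/324.9.
  K_A = 1039.4/324.9 = 3.19914, K_B = 243.0/324.9 = 0.74792, K_C = 96.5/324.9 = 0.29701
Rachford–Rice: g(ψ) = Σ zᵢ(Kᵢ−1)/(1+ψ(Kᵢ−1)) = 0.
Check two-phase: ΣzᵢKᵢ = 1.452 > 1 and Σzᵢ/Kᵢ = 1.792 > 1, so g(0) = 0.452 > 0 and g(1) = -0.792 < 0.
Newton–Raphson from ψ = 0.5:
  ψ = 0.500: g = -0.1287, g' = -0.895 → ψ = 0.356
  ψ = 0.356: g = 0.0007, g' = -0.926 → ψ = 0.357
Converged at ψ = 0.357.
Compositions from xᵢ = zᵢ/(1+ψ(Kᵢ−1)), yᵢ = Kᵢxᵢ:
  A: x = 0.203, y = 0.649
  B: x = 0.254, y = 0.190
  C: x = 0.543, y = 0.161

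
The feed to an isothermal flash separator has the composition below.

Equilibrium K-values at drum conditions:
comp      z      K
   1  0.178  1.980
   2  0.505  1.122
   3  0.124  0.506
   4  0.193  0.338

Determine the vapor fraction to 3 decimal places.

Let ψ = V/F and solve Σ zᵢ(Kᵢ−1)/(1+ψ(Kᵢ−1)) = 0.
Check two-phase: ΣzᵢKᵢ = 1.047 > 1 and Σzᵢ/Kᵢ = 1.356 > 1, so g(0) = 0.047 > 0 and g(1) = -0.356 < 0.
Newton iteration, ψ⁰ = 0.33:
  ψ = 0.330: g = -0.0456, g' = -0.286 → ψ = 0.171
  ψ = 0.171: g = -0.0011, g' = -0.276 → ψ = 0.167
Converged at ψ = 0.167.

ψ = 0.167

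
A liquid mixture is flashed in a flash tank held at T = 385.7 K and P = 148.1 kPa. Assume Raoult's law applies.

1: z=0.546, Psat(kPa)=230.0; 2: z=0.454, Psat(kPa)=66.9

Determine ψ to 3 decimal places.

Raoult's law: Kᵢ = Pᵢˢᵃᵗ/P = Pᵢˢᵃᵗ/148.1.
  K_1 = 230.0/148.1 = 1.55300, K_2 = 66.9/148.1 = 0.45172
Material balance + equilibrium reduce to Σ zᵢ(Kᵢ−1)/(1+ψ(Kᵢ−1)) = 0.
g(0) = ΣzᵢKᵢ − 1 = 0.053 and g(1) = 1 − Σzᵢ/Kᵢ = -0.357, so a root lies in (0, 1).
Newton–Raphson from ψ = 0.56:
  ψ = 0.560: g = -0.1287, g' = -0.382 → ψ = 0.223
  ψ = 0.223: g = -0.0147, g' = -0.309 → ψ = 0.175
Converged at ψ = 0.175.

ψ = 0.175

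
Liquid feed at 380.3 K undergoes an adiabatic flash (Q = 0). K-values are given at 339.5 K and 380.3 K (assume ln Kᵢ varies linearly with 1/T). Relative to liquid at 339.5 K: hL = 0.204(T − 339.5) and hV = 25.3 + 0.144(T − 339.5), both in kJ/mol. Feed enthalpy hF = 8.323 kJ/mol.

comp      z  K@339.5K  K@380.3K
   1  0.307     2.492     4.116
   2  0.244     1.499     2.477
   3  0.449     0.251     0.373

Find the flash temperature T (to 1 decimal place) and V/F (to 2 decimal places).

Adiabatic flash: solve Rachford–Rice at each trial T, then check hF = ψ·hV(T) + (1−ψ)·hL(T).
  T = 339.5 K: K = (2.492, 1.499, 0.251), RR gives ψ = 0.286, H_out = 7.224 kJ/mol
  T = 380.3 K: K = (4.116, 2.477, 0.373), RR gives ψ = 0.676, H_out = 23.763 kJ/mol
  T = 359.9 K: K = (3.249, 1.955, 0.309), RR gives ψ = 0.510, H_out = 16.429 kJ/mol
  T = 349.7 K: K = (2.856, 1.718, 0.280), RR gives ψ = 0.410, H_out = 12.200 kJ/mol
  T = 344.6 K: K = (2.671, 1.607, 0.265), RR gives ψ = 0.352, H_out = 9.832 kJ/mol
  T = 342.1 K: K = (2.582, 1.553, 0.258), RR gives ψ = 0.320, H_out = 8.588 kJ/mol
  T = 340.8 K: K = (2.537, 1.526, 0.255), RR gives ψ = 0.303, H_out = 7.915 kJ/mol
Linear interpolation between T = 340.8 (H_out = 7.915) and T = 342.1 (H_out = 8.588) on hF = 8.323 gives T ≈ 341.6 K, at which ψ = 0.31.

T = 341.6 K, V/F = 0.31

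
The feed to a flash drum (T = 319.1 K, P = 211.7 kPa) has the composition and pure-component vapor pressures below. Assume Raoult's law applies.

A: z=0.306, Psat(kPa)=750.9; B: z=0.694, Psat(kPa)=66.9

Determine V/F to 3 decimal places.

Raoult's law: Kᵢ = Pᵢˢᵃᵗ/P = Pᵢˢᵃᵗ/211.7.
  K_A = 750.9/211.7 = 3.54700, K_B = 66.9/211.7 = 0.31601
Material balance + equilibrium reduce to Σ zᵢ(Kᵢ−1)/(1+V/F(Kᵢ−1)) = 0.
Check two-phase: ΣzᵢKᵢ = 1.305 > 1 and Σzᵢ/Kᵢ = 2.282 > 1, so g(0) = 0.305 > 0 and g(1) = -1.282 < 0.
Binary case is linear: z₁(K₁−1)(1+V/F(K₂−1)) + z₂(K₂−1)(1+V/F(K₁−1)) = 0
⇒ V/F = [z₁(K₁−1)+z₂(K₂−1)] / [−(K₁−1)(K₂−1)] = 0.3047/1.7421 = 0.175

V/F = 0.175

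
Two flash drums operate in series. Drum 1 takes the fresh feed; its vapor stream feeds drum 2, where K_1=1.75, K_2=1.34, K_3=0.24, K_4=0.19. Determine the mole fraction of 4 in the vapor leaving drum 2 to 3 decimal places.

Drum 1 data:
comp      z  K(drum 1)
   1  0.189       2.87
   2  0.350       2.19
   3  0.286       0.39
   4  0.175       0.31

y_4 (drum 2) = 0.025

Drum 1:
Let ψ₁ = V/F and solve Σ zᵢ(Kᵢ−1)/(1+ψ₁(Kᵢ−1)) = 0.
Feasibility: ΣzᵢKᵢ = 1.475, Σzᵢ/Kᵢ = 1.524 — both > 1, two phases present.
Iterate (Newton) starting at ψ₁ = 0.5:
  ψ₁ = 0.500: g = 0.0084, g' = -0.786 → ψ₁ = 0.511
Converged at ψ₁ = 0.511.
Drum-1 compositions:
  1: x = 0.097, y = 0.277
  2: x = 0.218, y = 0.477
  3: x = 0.415, y = 0.162
  4: x = 0.270, y = 0.084
Drum-2 feed = drum-1 vapor: z₂ = (0.2775, 0.4768, 0.1620, 0.0838).
Drum 2:
Newton–Raphson from ψ₂ = 0.36:
  ψ₂ = 0.360: g = 0.0430, g' = -0.427 → ψ₂ = 0.461
  ψ₂ = 0.461: g = -0.0029, g' = -0.489 → ψ₂ = 0.455
Converged at ψ₂ = 0.455.
  1: x = 0.207, y = 0.362
  2: x = 0.413, y = 0.553
  3: x = 0.248, y = 0.059
  4: x = 0.133, y = 0.025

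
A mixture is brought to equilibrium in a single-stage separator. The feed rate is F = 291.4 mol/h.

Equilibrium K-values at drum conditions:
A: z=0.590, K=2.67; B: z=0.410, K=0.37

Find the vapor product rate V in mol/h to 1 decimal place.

Let ψ = V/F and solve Σ zᵢ(Kᵢ−1)/(1+ψ(Kᵢ−1)) = 0.
Feasibility: ΣzᵢKᵢ = 1.727, Σzᵢ/Kᵢ = 1.329 — both > 1, two phases present.
Iterate (Newton) starting at ψ = 0.33:
  ψ = 0.330: g = 0.3091, g' = -0.943 → ψ = 0.658
  ψ = 0.658: g = 0.0285, g' = -0.848 → ψ = 0.691
Converged at ψ = 0.691.
Then V = ψ·F = 0.6910·291.4 = 201.4 mol/h and L = F − V = 90.0 mol/h.

V = 201.4 mol/h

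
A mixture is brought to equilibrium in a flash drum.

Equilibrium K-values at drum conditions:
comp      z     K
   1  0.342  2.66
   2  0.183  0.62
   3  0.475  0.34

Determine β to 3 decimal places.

β = 0.188

Newton–Raphson from β = 0.42:
  β = 0.420: g = -0.1820, g' = -0.761 → β = 0.181
  β = 0.181: g = 0.0060, g' = -0.855 → β = 0.188
Converged at β = 0.188.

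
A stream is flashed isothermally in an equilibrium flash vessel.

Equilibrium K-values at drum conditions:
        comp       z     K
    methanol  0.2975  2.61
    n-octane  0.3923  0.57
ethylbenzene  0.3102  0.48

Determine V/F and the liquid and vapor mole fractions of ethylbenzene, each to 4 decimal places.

V/F = 0.1964, x_ethylbenzene = 0.3455, y_ethylbenzene = 0.1658

Rachford–Rice: g(V/F) = Σ zᵢ(Kᵢ−1)/(1+V/F(Kᵢ−1)) = 0.
Feasibility: ΣzᵢKᵢ = 1.1490, Σzᵢ/Kᵢ = 1.4485 — both > 1, two phases present.
Iterate (Newton) starting at V/F = 0.5:
  V/F = 0.5000: g = -0.16751, g' = -0.5076 → V/F = 0.1700
  V/F = 0.1700: g = 0.01712, g' = -0.6607 → V/F = 0.1959
  V/F = 0.1959: g = 0.00032, g' = -0.6362 → V/F = 0.1964
Converged at V/F = 0.1964.
Compositions from xᵢ = zᵢ/(1+V/F(Kᵢ−1)), yᵢ = Kᵢxᵢ:
  methanol: x = 0.2260, y = 0.5899
  n-octane: x = 0.4285, y = 0.2442
  ethylbenzene: x = 0.3455, y = 0.1658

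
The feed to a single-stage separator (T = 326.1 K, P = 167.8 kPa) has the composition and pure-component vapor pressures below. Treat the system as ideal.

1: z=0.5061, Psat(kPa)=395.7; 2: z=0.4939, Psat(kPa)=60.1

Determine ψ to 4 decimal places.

Raoult's law: Kᵢ = Pᵢˢᵃᵗ/P = Pᵢˢᵃᵗ/167.8.
  K_1 = 395.7/167.8 = 2.358164, K_2 = 60.1/167.8 = 0.358164
Let ψ = V/F and solve Σ zᵢ(Kᵢ−1)/(1+ψ(Kᵢ−1)) = 0.
Feasibility: ΣzᵢKᵢ = 1.3704, Σzᵢ/Kᵢ = 1.5936 — both > 1, two phases present.
Binary case is linear: z₁(K₁−1)(1+ψ(K₂−1)) + z₂(K₂−1)(1+ψ(K₁−1)) = 0
⇒ ψ = [z₁(K₁−1)+z₂(K₂−1)] / [−(K₁−1)(K₂−1)] = 0.37036/0.87172 = 0.4249

ψ = 0.4249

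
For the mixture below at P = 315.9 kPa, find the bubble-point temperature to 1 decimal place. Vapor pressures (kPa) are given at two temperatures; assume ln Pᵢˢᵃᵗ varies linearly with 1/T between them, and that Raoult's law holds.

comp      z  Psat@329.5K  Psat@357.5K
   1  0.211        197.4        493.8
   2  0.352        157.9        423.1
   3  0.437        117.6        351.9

T = 350.0 K

Bubble-point temperature: ΣzᵢPᵢˢᵃᵗ(T) = P. Interpolate ln Pᵢˢᵃᵗ = aᵢ + bᵢ/T.
  T = 329.5 K: ΣzᵢPᵢˢᵃᵗ = 148.62 kPa
  T = 357.5 K: ΣzᵢPᵢˢᵃᵗ = 406.90 kPa
  T = 343.5 K: ΣzᵢPᵢˢᵃᵗ = 250.85 kPa
  T = 350.5 K: ΣzᵢPᵢˢᵃᵗ = 320.99 kPa
  T = 347.0 K: ΣzᵢPᵢˢᵃᵗ = 284.10 kPa
  T = 348.8 K: ΣzᵢPᵢˢᵃᵗ = 302.60 kPa
Interpolating between 348.8 K and 350.5 K gives T ≈ 350.0 K.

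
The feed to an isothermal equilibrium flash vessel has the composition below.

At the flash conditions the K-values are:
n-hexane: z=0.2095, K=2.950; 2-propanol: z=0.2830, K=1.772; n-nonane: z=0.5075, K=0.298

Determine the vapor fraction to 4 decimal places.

ψ = 0.2806

Rachford–Rice: g(ψ) = Σ zᵢ(Kᵢ−1)/(1+ψ(Kᵢ−1)) = 0.
Feasibility: ΣzᵢKᵢ = 1.2707, Σzᵢ/Kᵢ = 1.9337 — both > 1, two phases present.
Iterate (Newton) starting at ψ = 0.33:
  ψ = 0.3300: g = -0.04099, g' = -0.8257 → ψ = 0.2804
  ψ = 0.2804: g = 0.00017, g' = -0.8347 → ψ = 0.2806
Converged at ψ = 0.2806.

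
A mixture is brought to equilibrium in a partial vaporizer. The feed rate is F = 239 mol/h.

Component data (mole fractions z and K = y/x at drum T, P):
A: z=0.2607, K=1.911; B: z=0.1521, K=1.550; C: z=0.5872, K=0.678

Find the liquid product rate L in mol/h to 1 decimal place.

Iterate (Newton) starting at β = 0.5:
  β = 0.5000: g = 0.00342, g' = -0.2169 → β = 0.5158
Converged at β = 0.5158.
Then V = β·F = 0.5158·239 = 123.3 mol/h and L = F − V = 115.7 mol/h.

L = 115.7 mol/h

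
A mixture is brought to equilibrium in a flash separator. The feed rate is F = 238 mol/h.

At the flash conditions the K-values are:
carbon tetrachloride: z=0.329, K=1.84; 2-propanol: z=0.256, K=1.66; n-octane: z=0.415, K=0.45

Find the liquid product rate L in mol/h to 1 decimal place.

L = 115.1 mol/h

Material balance + equilibrium reduce to Σ zᵢ(Kᵢ−1)/(1+V/F(Kᵢ−1)) = 0.
g(0) = ΣzᵢKᵢ − 1 = 0.217 and g(1) = 1 − Σzᵢ/Kᵢ = -0.255, so a root lies in (0, 1).
Iterate (Newton) starting at V/F = 0.5:
  V/F = 0.500: g = 0.0068, g' = -0.417 → V/F = 0.516
Converged at V/F = 0.516.
Then V = V/F·F = 0.5163·238 = 122.9 mol/h and L = F − V = 115.1 mol/h.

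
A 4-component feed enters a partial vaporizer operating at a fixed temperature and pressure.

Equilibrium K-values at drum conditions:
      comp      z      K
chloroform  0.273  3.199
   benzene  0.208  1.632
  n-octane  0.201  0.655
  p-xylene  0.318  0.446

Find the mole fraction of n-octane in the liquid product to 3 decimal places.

Material balance + equilibrium reduce to Σ zᵢ(Kᵢ−1)/(1+ψ(Kᵢ−1)) = 0.
g(0) = ΣzᵢKᵢ − 1 = 0.486 and g(1) = 1 − Σzᵢ/Kᵢ = -0.233, so a root lies in (0, 1).
Iterate (Newton) starting at ψ = 0.47:
  ψ = 0.470: g = 0.0756, g' = -0.581 → ψ = 0.600
  ψ = 0.600: g = 0.0027, g' = -0.546 → ψ = 0.605
Converged at ψ = 0.605.
Compositions from xᵢ = zᵢ/(1+ψ(Kᵢ−1)), yᵢ = Kᵢxᵢ:
  chloroform: x = 0.117, y = 0.375
  benzene: x = 0.150, y = 0.246
  n-octane: x = 0.254, y = 0.166
  p-xylene: x = 0.478, y = 0.213

x_n-octane = 0.254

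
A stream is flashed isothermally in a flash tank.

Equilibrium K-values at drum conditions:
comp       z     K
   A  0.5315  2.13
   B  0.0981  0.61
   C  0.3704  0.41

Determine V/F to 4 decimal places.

V/F = 0.5468

Material balance + equilibrium reduce to Σ zᵢ(Kᵢ−1)/(1+V/F(Kᵢ−1)) = 0.
Check two-phase: ΣzᵢKᵢ = 1.3438 > 1 and Σzᵢ/Kᵢ = 1.3138 > 1, so g(0) = 0.3438 > 0 and g(1) = -0.3138 < 0.
Newton iteration, V/F⁰ = 0.62:
  V/F = 0.6200: g = -0.04188, g' = -0.5812 → V/F = 0.5479
  V/F = 0.5479: g = -0.00067, g' = -0.5646 → V/F = 0.5468
Converged at V/F = 0.5468.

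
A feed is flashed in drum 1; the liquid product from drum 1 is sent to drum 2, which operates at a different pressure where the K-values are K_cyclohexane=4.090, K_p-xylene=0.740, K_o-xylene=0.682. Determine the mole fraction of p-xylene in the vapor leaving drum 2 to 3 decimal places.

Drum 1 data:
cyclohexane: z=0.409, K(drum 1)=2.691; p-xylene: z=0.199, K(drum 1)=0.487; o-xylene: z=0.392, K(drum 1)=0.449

Drum 1:
Material balance + equilibrium reduce to Σ zᵢ(Kᵢ−1)/(1+ψ₁(Kᵢ−1)) = 0.
g(0) = ΣzᵢKᵢ − 1 = 0.374 and g(1) = 1 − Σzᵢ/Kᵢ = -0.434, so a root lies in (0, 1).
Newton–Raphson from ψ₁ = 0.55:
  ψ₁ = 0.550: g = -0.0938, g' = -0.661 → ψ₁ = 0.408
  ψ₁ = 0.408: g = 0.0015, g' = -0.691 → ψ₁ = 0.410
Converged at ψ₁ = 0.410.
Drum-1 compositions:
  cyclohexane: x = 0.241, y = 0.650
  p-xylene: x = 0.252, y = 0.123
  o-xylene: x = 0.506, y = 0.227
Drum-2 feed = drum-1 liquid: z₂ = (0.2415, 0.2520, 0.5065).
Drum 2:
Let ψ₂ = V/F and solve Σ zᵢ(Kᵢ−1)/(1+ψ₂(Kᵢ−1)) = 0.
Feasibility: ΣzᵢKᵢ = 1.520, Σzᵢ/Kᵢ = 1.142 — both > 1, two phases present.
Newton–Raphson from ψ₂ = 0.5:
  ψ₂ = 0.500: g = 0.0264, g' = -0.451 → ψ₂ = 0.558
  ψ₂ = 0.558: g = 0.0013, g' = -0.409 → ψ₂ = 0.562
Converged at ψ₂ = 0.562.
  cyclohexane: x = 0.088, y = 0.361
  p-xylene: x = 0.295, y = 0.218
  o-xylene: x = 0.617, y = 0.421

y_p-xylene (drum 2) = 0.218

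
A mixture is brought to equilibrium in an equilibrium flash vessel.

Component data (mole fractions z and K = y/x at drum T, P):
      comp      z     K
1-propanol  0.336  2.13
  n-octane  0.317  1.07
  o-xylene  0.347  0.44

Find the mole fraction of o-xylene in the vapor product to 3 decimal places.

Newton iteration, ψ⁰ = 0.5:
  ψ = 0.500: g = -0.0058, g' = -0.387 → ψ = 0.485
Converged at ψ = 0.485.
Compositions from xᵢ = zᵢ/(1+ψ(Kᵢ−1)), yᵢ = Kᵢxᵢ:
  1-propanol: x = 0.217, y = 0.462
  n-octane: x = 0.307, y = 0.328
  o-xylene: x = 0.476, y = 0.210

y_o-xylene = 0.210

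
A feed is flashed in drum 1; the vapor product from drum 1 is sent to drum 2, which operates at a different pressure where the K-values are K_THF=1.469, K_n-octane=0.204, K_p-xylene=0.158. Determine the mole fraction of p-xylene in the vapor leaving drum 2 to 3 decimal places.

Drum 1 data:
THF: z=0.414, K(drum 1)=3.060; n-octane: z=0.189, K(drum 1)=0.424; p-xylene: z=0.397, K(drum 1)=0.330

y_p-xylene (drum 2) = 0.036

Drum 1:
Material balance + equilibrium reduce to Σ zᵢ(Kᵢ−1)/(1+ψ₁(Kᵢ−1)) = 0.
g(0) = ΣzᵢKᵢ − 1 = 0.478 and g(1) = 1 − Σzᵢ/Kᵢ = -0.784, so a root lies in (0, 1).
Iterate (Newton) starting at ψ₁ = 0.44:
  ψ₁ = 0.440: g = -0.0756, g' = -0.954 → ψ₁ = 0.361
  ψ₁ = 0.361: g = 0.0011, g' = -0.988 → ψ₁ = 0.362
Converged at ψ₁ = 0.362.
Drum-1 compositions:
  THF: x = 0.237, y = 0.726
  n-octane: x = 0.239, y = 0.101
  p-xylene: x = 0.524, y = 0.173
Drum-2 feed = drum-1 vapor: z₂ = (0.7258, 0.1012, 0.1729).
Drum 2:
Rachford–Rice: g(ψ₂) = Σ zᵢ(Kᵢ−1)/(1+ψ₂(Kᵢ−1)) = 0.
Check two-phase: ΣzᵢKᵢ = 1.114 > 1 and Σzᵢ/Kᵢ = 2.085 > 1, so g(0) = 0.114 > 0 and g(1) = -1.085 < 0.
Iterate (Newton) starting at ψ₂ = 0.5:
  ψ₂ = 0.500: g = -0.1096, g' = -0.647 → ψ₂ = 0.331
  ψ₂ = 0.331: g = -0.0165, g' = -0.473 → ψ₂ = 0.296
  ψ₂ = 0.296: g = -0.0004, g' = -0.450 → ψ₂ = 0.295
Converged at ψ₂ = 0.295.
  THF: x = 0.638, y = 0.937
  n-octane: x = 0.132, y = 0.027
  p-xylene: x = 0.230, y = 0.036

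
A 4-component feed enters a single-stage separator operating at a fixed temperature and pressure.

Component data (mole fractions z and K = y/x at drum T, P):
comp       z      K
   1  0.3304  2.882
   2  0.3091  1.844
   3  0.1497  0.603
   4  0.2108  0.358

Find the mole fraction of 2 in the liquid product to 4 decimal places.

x_2 = 0.1796

Let ψ = V/F and solve Σ zᵢ(Kᵢ−1)/(1+ψ(Kᵢ−1)) = 0.
Check two-phase: ΣzᵢKᵢ = 1.6879 > 1 and Σzᵢ/Kᵢ = 1.1194 > 1, so g(0) = 0.6879 > 0 and g(1) = -0.1194 < 0.
Iterate (Newton) starting at ψ = 0.5:
  ψ = 0.5000: g = 0.23035, g' = -0.6447 → ψ = 0.8573
  ψ = 0.8573: g = -0.00181, g' = -0.7295 → ψ = 0.8548
Converged at ψ = 0.8548.
Compositions from xᵢ = zᵢ/(1+ψ(Kᵢ−1)), yᵢ = Kᵢxᵢ:
  1: x = 0.1266, y = 0.3650
  2: x = 0.1796, y = 0.3311
  3: x = 0.2266, y = 0.1366
  4: x = 0.4672, y = 0.1673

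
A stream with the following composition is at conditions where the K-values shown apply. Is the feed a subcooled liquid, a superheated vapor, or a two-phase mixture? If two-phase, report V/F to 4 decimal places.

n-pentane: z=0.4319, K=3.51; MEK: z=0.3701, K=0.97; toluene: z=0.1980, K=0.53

superheated vapor

ΣzᵢKᵢ = 1.9799; Σzᵢ/Kᵢ = 0.8782.
Since Σzᵢ/Kᵢ < 1 the mixture is above its dew point — single vapor phase.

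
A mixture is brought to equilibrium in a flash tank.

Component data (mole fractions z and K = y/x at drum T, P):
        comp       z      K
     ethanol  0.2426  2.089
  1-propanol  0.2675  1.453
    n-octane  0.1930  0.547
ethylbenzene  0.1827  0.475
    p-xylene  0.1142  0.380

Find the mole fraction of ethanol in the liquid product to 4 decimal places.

x_ethanol = 0.1814

Rachford–Rice: g(ψ) = Σ zᵢ(Kᵢ−1)/(1+ψ(Kᵢ−1)) = 0.
g(0) = ΣzᵢKᵢ − 1 = 0.1312 and g(1) = 1 − Σzᵢ/Kᵢ = -0.3382, so a root lies in (0, 1).
Iterate (Newton) starting at ψ = 0.63:
  ψ = 0.6300: g = -0.13089, g' = -0.4426 → ψ = 0.3343
  ψ = 0.3343: g = -0.00976, g' = -0.3950 → ψ = 0.3096
Converged at ψ = 0.3096.
Compositions from xᵢ = zᵢ/(1+ψ(Kᵢ−1)), yᵢ = Kᵢxᵢ:
  ethanol: x = 0.1814, y = 0.3790
  1-propanol: x = 0.2346, y = 0.3409
  n-octane: x = 0.2245, y = 0.1228
  ethylbenzene: x = 0.2182, y = 0.1036
  p-xylene: x = 0.1413, y = 0.0537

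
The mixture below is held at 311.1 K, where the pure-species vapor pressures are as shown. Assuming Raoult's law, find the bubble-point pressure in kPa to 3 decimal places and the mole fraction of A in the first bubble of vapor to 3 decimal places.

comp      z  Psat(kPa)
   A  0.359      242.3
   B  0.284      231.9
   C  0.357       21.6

Pbub = 160.556 kPa, y_A = 0.542

At the bubble point ψ → 0, so ΣzᵢKᵢ = 1 with Kᵢ = Pᵢˢᵃᵗ/P ⇒ P = ΣzᵢPᵢˢᵃᵗ.
P = 0.359·242.3 + 0.284·231.9 + 0.357·21.6 = 160.556 kPa
yᵢ = zᵢPᵢˢᵃᵗ/P ⇒ y_A = 0.359·242.3/160.556 = 0.542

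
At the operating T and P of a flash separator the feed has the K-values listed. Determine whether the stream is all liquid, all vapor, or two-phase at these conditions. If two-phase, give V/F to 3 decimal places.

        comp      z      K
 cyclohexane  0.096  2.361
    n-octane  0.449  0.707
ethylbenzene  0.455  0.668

ΣzᵢKᵢ = 0.848; Σzᵢ/Kᵢ = 1.357.
Since ΣzᵢKᵢ < 1 the mixture is below its bubble point — single liquid phase.

all liquid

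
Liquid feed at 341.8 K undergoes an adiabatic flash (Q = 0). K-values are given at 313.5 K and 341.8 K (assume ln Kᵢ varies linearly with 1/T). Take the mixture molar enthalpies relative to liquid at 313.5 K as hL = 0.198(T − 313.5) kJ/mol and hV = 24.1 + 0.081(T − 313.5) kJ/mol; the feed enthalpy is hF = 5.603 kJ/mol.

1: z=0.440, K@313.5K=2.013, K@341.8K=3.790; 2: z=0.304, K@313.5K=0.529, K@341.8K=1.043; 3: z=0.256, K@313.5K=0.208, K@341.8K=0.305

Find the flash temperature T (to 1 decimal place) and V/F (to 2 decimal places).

T = 315.4 K, V/F = 0.22

Adiabatic flash: solve Rachford–Rice at each trial T, then check hF = ψ·hV(T) + (1−ψ)·hL(T).
  T = 313.5 K: K = (2.013, 0.529, 0.208), RR gives ψ = 0.154, H_out = 3.722 kJ/mol
  T = 341.8 K: K = (3.790, 1.043, 0.305), RR gives ψ = 0.791, H_out = 22.054 kJ/mol
  T = 327.6 K: K = (2.797, 0.753, 0.254), RR gives ψ = 0.533, H_out = 14.762 kJ/mol
  T = 320.6 K: K = (2.384, 0.634, 0.230), RR gives ψ = 0.368, H_out = 9.976 kJ/mol
  T = 317.1 K: K = (2.195, 0.581, 0.219), RR gives ψ = 0.271, H_out = 7.127 kJ/mol
  T = 315.3 K: K = (2.103, 0.554, 0.214), RR gives ψ = 0.215, H_out = 5.496 kJ/mol
Linear interpolation between T = 315.3 (H_out = 5.496) and T = 317.1 (H_out = 7.127) on hF = 5.603 gives T ≈ 315.4 K, at which ψ = 0.22.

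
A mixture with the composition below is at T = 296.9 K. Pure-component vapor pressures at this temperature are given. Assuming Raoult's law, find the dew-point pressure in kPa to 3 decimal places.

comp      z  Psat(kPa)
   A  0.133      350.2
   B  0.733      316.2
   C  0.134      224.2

At the dew point ψ → 1, so Σzᵢ/Kᵢ = 1 with Kᵢ = Pᵢˢᵃᵗ/P ⇒ 1/P = Σzᵢ/Pᵢˢᵃᵗ.
1/P = 0.133/350.2 + 0.733/316.2 + 0.134/224.2 = 0.003296 ⇒ P = 303.433 kPa

Pdew = 303.433 kPa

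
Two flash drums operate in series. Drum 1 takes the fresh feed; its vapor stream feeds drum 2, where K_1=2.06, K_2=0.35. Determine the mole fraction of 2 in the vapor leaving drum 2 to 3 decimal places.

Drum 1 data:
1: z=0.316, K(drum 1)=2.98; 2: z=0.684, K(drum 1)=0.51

Drum 1:
Let ψ₁ = V/F and solve Σ zᵢ(Kᵢ−1)/(1+ψ₁(Kᵢ−1)) = 0.
g(0) = ΣzᵢKᵢ − 1 = 0.291 and g(1) = 1 − Σzᵢ/Kᵢ = -0.447, so a root lies in (0, 1).
Newton–Raphson from ψ₁ = 0.45:
  ψ₁ = 0.450: g = -0.0991, g' = -0.617 → ψ₁ = 0.289
  ψ₁ = 0.289: g = 0.0073, g' = -0.724 → ψ₁ = 0.299
Converged at ψ₁ = 0.299.
Drum-1 compositions:
  1: x = 0.198, y = 0.591
  2: x = 0.802, y = 0.409
Drum-2 feed = drum-1 vapor: z₂ = (0.5912, 0.4088).
Drum 2:
Let ψ₂ = V/F and solve Σ zᵢ(Kᵢ−1)/(1+ψ₂(Kᵢ−1)) = 0.
Feasibility: ΣzᵢKᵢ = 1.361, Σzᵢ/Kᵢ = 1.455 — both > 1, two phases present.
Newton–Raphson from ψ₂ = 0.5:
  ψ₂ = 0.500: g = 0.0159, g' = -0.663 → ψ₂ = 0.524
Converged at ψ₂ = 0.524.
  1: x = 0.380, y = 0.783
  2: x = 0.620, y = 0.217

y_2 (drum 2) = 0.217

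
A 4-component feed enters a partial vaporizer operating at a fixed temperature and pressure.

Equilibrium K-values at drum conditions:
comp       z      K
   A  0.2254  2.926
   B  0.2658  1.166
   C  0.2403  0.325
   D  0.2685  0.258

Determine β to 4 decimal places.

Let β = V/F and solve Σ zᵢ(Kᵢ−1)/(1+β(Kᵢ−1)) = 0.
Check two-phase: ΣzᵢKᵢ = 1.1168 > 1 and Σzᵢ/Kᵢ = 2.0851 > 1, so g(0) = 0.1168 > 0 and g(1) = -1.0851 < 0.
Iterate (Newton) starting at β = 0.69:
  β = 0.6900: g = -0.48585, g' = -1.1643 → β = 0.2727
  β = 0.2727: g = -0.12174, g' = -0.7629 → β = 0.1132
  β = 0.1132: g = 0.00665, g' = -0.8752 → β = 0.1207
  β = 0.1207: g = 0.00004, g' = -0.8655 → β = 0.1208
Converged at β = 0.1208.

β = 0.1208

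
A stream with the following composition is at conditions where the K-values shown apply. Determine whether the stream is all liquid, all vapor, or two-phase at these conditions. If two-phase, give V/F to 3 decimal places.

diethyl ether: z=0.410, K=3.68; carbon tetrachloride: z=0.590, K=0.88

all vapor

ΣzᵢKᵢ = 2.028; Σzᵢ/Kᵢ = 0.782.
Since Σzᵢ/Kᵢ < 1 the mixture is above its dew point — single vapor phase.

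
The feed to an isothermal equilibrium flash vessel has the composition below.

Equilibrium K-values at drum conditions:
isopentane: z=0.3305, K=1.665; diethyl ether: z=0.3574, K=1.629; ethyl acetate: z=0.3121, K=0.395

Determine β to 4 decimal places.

β = 0.6540

Rachford–Rice: g(β) = Σ zᵢ(Kᵢ−1)/(1+β(Kᵢ−1)) = 0.
Check two-phase: ΣzᵢKᵢ = 1.2558 > 1 and Σzᵢ/Kᵢ = 1.2080 > 1, so g(0) = 0.2558 > 0 and g(1) = -0.2080 < 0.
Newton–Raphson from β = 0.5:
  β = 0.5000: g = 0.06525, g' = -0.3990 → β = 0.6635
  β = 0.6635: g = -0.00436, g' = -0.4596 → β = 0.6541
  β = 0.6541: g = -0.00002, g' = -0.4548 → β = 0.6540
Converged at β = 0.6540.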